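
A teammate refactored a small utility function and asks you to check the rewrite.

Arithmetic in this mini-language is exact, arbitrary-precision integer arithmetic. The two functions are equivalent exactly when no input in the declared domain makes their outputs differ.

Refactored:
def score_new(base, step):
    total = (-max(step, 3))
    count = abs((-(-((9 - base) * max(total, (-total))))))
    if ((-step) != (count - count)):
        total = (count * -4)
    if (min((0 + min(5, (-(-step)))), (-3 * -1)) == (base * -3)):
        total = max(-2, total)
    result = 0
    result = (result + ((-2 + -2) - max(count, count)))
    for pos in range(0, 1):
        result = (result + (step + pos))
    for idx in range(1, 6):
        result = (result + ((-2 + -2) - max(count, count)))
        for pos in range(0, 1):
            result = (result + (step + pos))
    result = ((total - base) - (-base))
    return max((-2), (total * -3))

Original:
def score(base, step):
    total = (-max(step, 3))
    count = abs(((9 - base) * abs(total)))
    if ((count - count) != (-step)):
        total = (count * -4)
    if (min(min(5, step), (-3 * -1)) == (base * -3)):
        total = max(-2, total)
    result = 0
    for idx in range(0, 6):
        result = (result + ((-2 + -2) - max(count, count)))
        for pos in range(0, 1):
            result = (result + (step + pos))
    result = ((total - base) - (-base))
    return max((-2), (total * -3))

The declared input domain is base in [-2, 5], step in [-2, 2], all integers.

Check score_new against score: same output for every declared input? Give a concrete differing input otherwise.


Behavior is preserved: although loop structure differs; and arithmetic usage differs; and statement counts differ; and min/max/abs usage differs; and constant usage differs, the outputs never diverge.
Tracing base=5, step=1: score: total := -3 | count := 12 | ((count - count) != (-step)): true | total := -48 | (min(min(5, step), (-3 * -1)) == (base * -3)): false | result := 0 | iter idx=0: | result := -16 | iter pos=0: | result := -15 | iter idx=1: | result := -31 | iter pos=0: | result := -30 | iter idx=2: | result := -46 | iter pos=0: | result := -45 | iter idx=3: | result := -61 | iter pos=0: | result := -60 | iter idx=4: | result := -76 | iter pos=0: | result := -75 | iter idx=5: | result := -91 | iter pos=0: | result := -90 | result := -48 | result 144 | score_new: total := -3 | count := 12 | ((-step) != (count - count)): true | total := -48 | (min((0 + min(5, (-(-step)))), (-3 * -1)) == (base * -3)): false | result := 0 | result := -16 | iter pos=0: | result := -15 | iter idx=1: | result := -31 | iter pos=0: | result := -30 | iter idx=2: | result := -46 | iter pos=0: | result := -45 | iter idx=3: | result := -61 | iter pos=0: | result := -60 | iter idx=4: | result := -76 | iter pos=0: | result := -75 | iter idx=5: | result := -91 | iter pos=0: | result := -90 | result := -48 | result 144 — matching result 144.
Checked all 40 inputs in the declared domain: the outputs agree on every one.
verdict: equivalent


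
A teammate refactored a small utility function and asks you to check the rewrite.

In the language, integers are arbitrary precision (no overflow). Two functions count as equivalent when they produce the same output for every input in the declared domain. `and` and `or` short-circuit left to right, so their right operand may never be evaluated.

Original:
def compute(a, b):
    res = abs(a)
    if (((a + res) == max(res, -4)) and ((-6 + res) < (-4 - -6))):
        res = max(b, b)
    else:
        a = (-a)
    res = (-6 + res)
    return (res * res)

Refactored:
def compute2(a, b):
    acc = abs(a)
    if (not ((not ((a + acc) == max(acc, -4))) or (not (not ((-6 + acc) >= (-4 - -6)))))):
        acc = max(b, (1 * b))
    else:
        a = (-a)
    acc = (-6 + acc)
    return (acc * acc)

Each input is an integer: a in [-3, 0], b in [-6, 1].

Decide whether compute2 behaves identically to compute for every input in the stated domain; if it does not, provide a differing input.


This is a faithful refactor — comparison usage differs; and boolean connective usage differs; and arithmetic usage differs; and local variable names differ; and constant usage differs, but the computed results match everywhere.
One worked example (a=0, b=1) — compute: res := 0 | (((a + res) == max(res, -4)) and ((-6 + res) < (-4 - -6))): true | res := 1 | res := -5 | result 25; compute2: acc := 0 | (not ((not ((a + acc) == max(acc, -4))) or (not (not ((-6 + acc) >= (-4 - -6)))))): true | acc := 1 | acc := -5 | result 25; agreement on 25.
An exhaustive pass over the 32 declared inputs shows identical outputs.
verdict: equivalent


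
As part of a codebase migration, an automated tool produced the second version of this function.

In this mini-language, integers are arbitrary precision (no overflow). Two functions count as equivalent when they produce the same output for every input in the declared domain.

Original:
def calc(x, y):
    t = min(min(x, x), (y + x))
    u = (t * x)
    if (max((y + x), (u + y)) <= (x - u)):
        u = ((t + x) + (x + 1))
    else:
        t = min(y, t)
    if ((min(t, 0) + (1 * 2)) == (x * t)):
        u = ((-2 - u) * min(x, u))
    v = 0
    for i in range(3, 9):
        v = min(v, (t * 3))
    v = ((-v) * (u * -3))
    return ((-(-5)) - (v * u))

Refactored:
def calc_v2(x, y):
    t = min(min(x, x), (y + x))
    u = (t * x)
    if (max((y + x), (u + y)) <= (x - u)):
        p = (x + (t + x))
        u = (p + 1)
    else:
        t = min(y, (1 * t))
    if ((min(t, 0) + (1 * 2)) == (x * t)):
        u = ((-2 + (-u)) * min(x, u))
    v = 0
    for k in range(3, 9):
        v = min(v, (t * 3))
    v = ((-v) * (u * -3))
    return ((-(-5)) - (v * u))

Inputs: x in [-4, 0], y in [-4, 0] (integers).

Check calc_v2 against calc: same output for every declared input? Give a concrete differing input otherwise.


The two versions differ — the changes include local variable names differ; arithmetic usage differs; constant usage differs; statement counts differ.
As a probe, take x=-3, y=-4: calc runs t=-7, then u=21, then (max((y + x), (u + y)) <= (x - u)) is false, then t=-7, then ((min(t, 0) + (1 * 2)) == (x * t)) is false, then v=0, then (i=3), then v=-21, then (i=4), then v=-21, then (i=5), then v=-21, then (i=6), then v=-21, then (i=7), then v=-21, then (i=8), then v=-21, then v=-1323, then returns 27788; calc_v2 runs t=-7, then u=21, then (max((y + x), (u + y)) <= (x - u)) is false, then t=-7, then ((min(t, 0) + (1 * 2)) == (x * t)) is false, then v=0, then (k=3), then v=-21, then (k=4), then v=-21, then (k=5), then v=-21, then (k=6), then v=-21, then (k=7), then v=-21, then (k=8), then v=-21, then v=-1323, then returns 27788; both end at 27788.
Across all 25 domain points the two functions coincide.
verdict: equivalent


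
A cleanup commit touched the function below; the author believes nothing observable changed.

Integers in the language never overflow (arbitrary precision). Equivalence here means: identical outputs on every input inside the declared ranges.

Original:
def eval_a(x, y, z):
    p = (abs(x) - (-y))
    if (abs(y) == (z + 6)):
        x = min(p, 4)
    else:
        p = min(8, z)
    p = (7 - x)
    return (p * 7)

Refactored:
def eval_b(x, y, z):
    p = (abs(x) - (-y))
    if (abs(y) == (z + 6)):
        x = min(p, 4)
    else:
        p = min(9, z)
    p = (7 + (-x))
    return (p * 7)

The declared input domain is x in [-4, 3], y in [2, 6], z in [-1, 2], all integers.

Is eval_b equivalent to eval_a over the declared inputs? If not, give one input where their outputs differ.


Equivalent. The edit looks behavioral (`8` became `9`), but over these ranges it never changes the outcome.
An exhaustive pass over the 160 declared inputs shows identical outputs.
Spot check at x=-4, y=3, z=0 — eval_a: p becomes 7; next (abs(y) == (z + 6)) evaluates to false; next p becomes 0; next p becomes 11; next final value 77. eval_b: p becomes 7; next (abs(y) == (z + 6)) evaluates to false; next p becomes 0; next p becomes 11; next final value 77. Both give 77.
verdict: equivalent


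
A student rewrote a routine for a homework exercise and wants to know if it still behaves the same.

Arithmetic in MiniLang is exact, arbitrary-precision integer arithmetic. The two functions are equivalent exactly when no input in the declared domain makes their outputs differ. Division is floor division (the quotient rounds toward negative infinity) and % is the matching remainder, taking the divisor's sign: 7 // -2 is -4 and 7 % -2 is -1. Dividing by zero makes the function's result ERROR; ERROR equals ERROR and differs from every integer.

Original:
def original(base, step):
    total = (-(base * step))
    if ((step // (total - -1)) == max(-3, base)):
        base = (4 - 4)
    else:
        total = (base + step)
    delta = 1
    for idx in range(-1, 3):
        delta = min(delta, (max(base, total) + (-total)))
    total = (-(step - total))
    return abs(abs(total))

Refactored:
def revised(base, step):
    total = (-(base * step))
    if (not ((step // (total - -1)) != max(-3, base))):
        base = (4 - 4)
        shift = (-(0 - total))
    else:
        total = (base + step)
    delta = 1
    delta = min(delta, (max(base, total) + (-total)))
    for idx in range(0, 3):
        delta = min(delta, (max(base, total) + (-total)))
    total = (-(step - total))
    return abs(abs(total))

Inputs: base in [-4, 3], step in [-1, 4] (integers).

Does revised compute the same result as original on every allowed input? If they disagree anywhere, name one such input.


The two are interchangeable: arithmetic usage differs; and boolean connective usage differs; and constant usage differs; and statement counts differ; and local variable names differ; and comparison usage differs; and min/max/abs usage differs; and loop structure differs, and every declared input agrees.
One worked example (base=3, step=-1) — original: total becomes 3; next ((step // (total - -1)) == max(-3, base)) evaluates to false; next total becomes 2; next delta becomes 1; next at idx=-1:; next delta becomes 1; next at idx=0:; next delta becomes 1; next at idx=1:; next delta becomes 1; next at idx=2:; next delta becomes 1; next total becomes 3; next final value 3; revised: total becomes 3; next (not ((step // (total - -1)) != max(-3, base))) evaluates to false; next total becomes 2; next delta becomes 1; next delta becomes 1; next at idx=0:; next delta becomes 1; next at idx=1:; next delta becomes 1; next at idx=2:; next delta becomes 1; next total becomes 3; next final value 3; agreement on 3.
Every one of the 48 inputs gives matching results.
verdict: equivalent


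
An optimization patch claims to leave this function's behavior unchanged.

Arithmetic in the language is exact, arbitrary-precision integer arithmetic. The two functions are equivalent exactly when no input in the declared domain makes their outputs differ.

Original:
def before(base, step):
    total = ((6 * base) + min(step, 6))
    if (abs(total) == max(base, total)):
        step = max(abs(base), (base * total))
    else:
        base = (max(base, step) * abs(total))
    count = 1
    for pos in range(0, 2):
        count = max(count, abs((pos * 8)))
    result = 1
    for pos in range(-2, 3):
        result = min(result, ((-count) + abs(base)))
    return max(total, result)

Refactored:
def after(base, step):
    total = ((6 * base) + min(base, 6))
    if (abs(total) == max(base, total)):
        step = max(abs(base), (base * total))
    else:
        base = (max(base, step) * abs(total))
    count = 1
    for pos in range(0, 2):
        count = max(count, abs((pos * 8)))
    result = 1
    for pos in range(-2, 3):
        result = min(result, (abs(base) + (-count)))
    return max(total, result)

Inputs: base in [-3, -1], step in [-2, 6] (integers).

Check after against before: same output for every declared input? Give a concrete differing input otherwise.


Evaluate both at base=-1, step=-2.
before: total = -8; (abs(total) == max(base, total)) -> false; base = -8; count = 1; [pos=0]; count = 1; [pos=1]; count = 8; result = 1; [pos=-2]; result = 0; [pos=-1]; result = 0; [pos=0]; result = 0; [pos=1]; result = 0; [pos=2]; result = 0; return 0
after: total = -7; (abs(total) == max(base, total)) -> false; base = -7; count = 1; [pos=0]; count = 1; [pos=1]; count = 8; result = 1; [pos=-2]; result = -1; [pos=-1]; result = -1; [pos=0]; result = -1; [pos=1]; result = -1; [pos=2]; result = -1; return -1
0 against -1: the behavior changed.
verdict: not equivalent; witness: base=-1, step=-2


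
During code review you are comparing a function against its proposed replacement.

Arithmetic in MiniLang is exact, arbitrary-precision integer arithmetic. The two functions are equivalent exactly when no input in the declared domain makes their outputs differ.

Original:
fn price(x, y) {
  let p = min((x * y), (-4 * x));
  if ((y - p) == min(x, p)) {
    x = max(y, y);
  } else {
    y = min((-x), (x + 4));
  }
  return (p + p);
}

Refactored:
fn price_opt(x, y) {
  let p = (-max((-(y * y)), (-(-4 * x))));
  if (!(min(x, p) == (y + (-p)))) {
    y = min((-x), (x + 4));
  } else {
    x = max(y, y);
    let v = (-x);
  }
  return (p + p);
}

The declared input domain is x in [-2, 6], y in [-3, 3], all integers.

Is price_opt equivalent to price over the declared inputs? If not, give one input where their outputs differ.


There is a counterexample at x=-2, y=-3: 12 on one side, 16 on the other.
price: p := 6 | ((y - p) == min(x, p)): false | y := 2 | result 12
price_opt: p := 8 | (!(min(x, p) == (y + (-p)))): true | y := 2 | result 16
verdict: not equivalent; witness: x=-2, y=-3


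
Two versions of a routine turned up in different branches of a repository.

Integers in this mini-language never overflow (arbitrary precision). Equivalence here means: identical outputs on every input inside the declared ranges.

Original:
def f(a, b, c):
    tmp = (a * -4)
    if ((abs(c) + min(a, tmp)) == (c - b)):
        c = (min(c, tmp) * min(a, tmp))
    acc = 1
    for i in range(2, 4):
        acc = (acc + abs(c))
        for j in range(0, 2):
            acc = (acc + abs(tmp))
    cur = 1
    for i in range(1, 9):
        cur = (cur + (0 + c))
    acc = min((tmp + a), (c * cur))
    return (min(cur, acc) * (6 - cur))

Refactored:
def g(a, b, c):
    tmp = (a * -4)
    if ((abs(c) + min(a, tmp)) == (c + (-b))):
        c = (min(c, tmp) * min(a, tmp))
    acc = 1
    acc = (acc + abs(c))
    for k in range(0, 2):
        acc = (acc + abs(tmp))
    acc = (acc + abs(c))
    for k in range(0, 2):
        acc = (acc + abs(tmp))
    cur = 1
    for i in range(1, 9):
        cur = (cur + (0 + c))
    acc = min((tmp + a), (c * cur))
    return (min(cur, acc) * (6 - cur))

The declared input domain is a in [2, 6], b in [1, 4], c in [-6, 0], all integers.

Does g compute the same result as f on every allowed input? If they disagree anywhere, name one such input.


The two are interchangeable: arithmetic usage differs; local variable names differ; min/max/abs usage differs; statement counts differ, and every declared input agrees.
Tracing a=4, b=3, c=-4: f: tmp becomes -16; next ((abs(c) + min(a, tmp)) == (c - b)) evaluates to false; next acc becomes 1; next at i=2:; next acc becomes 5; next at j=0:; next acc becomes 21; next at j=1:; next acc becomes 37; next at i=3:; next acc becomes 41; next at j=0:; next acc becomes 57; next at j=1:; next acc becomes 73; next cur becomes 1; next at i=1:; next cur becomes -3; next at i=2:; next cur becomes -7; next at i=3:; next cur becomes -11; next at i=4:; next cur becomes -15; next at i=5:; next cur becomes -19; next at i=6:; next cur becomes -23; next at i=7:; next cur becomes -27; next at i=8:; next cur becomes -31; next acc becomes -12; next final value -1147 | g: tmp becomes -16; next ((abs(c) + min(a, tmp)) == (c + (-b))) evaluates to false; next acc becomes 1; next acc becomes 5; next at k=0:; next acc becomes 21; next at k=1:; next acc becomes 37; next acc becomes 41; next at k=0:; next acc becomes 57; next at k=1:; next acc becomes 73; next cur becomes 1; next at i=1:; next cur becomes -3; next at i=2:; next cur becomes -7; next at i=3:; next cur becomes -11; next at i=4:; next cur becomes -15; next at i=5:; next cur becomes -19; next at i=6:; next cur becomes -23; next at i=7:; next cur becomes -27; next at i=8:; next cur becomes -31; next acc becomes -12; next final value -1147 — matching result -1147.
Sweeping the whole domain (140 inputs) finds no disagreement.
verdict: equivalent


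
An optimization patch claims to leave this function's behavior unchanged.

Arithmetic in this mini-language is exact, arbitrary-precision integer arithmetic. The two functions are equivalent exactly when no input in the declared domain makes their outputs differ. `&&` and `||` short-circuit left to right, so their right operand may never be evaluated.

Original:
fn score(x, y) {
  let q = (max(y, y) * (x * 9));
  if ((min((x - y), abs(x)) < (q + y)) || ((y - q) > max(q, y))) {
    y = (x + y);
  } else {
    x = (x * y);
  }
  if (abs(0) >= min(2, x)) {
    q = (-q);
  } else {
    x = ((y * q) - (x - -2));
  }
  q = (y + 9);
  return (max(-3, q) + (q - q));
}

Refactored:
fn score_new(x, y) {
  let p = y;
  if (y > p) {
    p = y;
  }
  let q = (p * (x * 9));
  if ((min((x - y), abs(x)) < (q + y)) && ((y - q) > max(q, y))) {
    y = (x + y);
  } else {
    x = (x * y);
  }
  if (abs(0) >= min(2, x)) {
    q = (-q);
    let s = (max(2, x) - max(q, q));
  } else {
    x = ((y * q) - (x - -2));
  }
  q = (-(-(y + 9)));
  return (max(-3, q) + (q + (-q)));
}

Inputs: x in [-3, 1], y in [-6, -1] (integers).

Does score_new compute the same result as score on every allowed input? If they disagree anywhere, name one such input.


Evaluate both at x=-3, y=-6.
score: q = 162; ((min((x - y), abs(x)) < (q + y)) || ((y - q) > max(q, y))) -> true; y = -9; (abs(0) >= min(2, x)) -> true; q = -162; q = 0; return 0
score_new: p = -6; (y > p) -> false; q = 162; ((min((x - y), abs(x)) < (q + y)) && ((y - q) > max(q, y))) -> false; x = 18; (abs(0) >= min(2, x)) -> false; x = -992; q = 3; return 3
0 against 3: the behavior changed.
verdict: not equivalent; witness: x=-3, y=-6


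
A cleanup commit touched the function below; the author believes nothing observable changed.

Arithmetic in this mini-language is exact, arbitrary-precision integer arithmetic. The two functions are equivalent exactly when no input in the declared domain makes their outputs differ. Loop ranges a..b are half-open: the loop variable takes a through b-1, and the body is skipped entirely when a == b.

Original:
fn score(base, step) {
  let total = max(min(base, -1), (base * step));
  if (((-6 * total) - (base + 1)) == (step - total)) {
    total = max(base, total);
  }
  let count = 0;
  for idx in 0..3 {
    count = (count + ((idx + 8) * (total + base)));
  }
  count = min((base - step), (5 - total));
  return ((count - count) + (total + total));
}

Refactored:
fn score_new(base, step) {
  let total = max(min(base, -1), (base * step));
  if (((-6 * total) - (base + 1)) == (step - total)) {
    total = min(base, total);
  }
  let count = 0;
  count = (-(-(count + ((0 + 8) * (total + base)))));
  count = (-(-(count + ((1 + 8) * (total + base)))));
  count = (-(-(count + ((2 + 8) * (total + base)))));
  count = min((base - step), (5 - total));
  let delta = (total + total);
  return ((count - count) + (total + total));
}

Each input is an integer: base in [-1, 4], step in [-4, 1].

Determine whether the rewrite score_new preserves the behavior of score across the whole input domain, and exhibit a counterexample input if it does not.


The rewrite breaks on base=-1, step=0, where the results are 0 and -2.
score: total becomes 0; next (((-6 * total) - (base + 1)) == (step - total)) evaluates to true; next total becomes 0; next count becomes 0; next at idx=0:; next count becomes -8; next at idx=1:; next count becomes -17; next at idx=2:; next count becomes -27; next count becomes -1; next final value 0
score_new: total becomes 0; next (((-6 * total) - (base + 1)) == (step - total)) evaluates to true; next total becomes -1; next count becomes 0; next count becomes -16; next count becomes -34; next count becomes -54; next count becomes -1; next delta becomes -2; next final value -2
verdict: not equivalent; witness: base=-1, step=0


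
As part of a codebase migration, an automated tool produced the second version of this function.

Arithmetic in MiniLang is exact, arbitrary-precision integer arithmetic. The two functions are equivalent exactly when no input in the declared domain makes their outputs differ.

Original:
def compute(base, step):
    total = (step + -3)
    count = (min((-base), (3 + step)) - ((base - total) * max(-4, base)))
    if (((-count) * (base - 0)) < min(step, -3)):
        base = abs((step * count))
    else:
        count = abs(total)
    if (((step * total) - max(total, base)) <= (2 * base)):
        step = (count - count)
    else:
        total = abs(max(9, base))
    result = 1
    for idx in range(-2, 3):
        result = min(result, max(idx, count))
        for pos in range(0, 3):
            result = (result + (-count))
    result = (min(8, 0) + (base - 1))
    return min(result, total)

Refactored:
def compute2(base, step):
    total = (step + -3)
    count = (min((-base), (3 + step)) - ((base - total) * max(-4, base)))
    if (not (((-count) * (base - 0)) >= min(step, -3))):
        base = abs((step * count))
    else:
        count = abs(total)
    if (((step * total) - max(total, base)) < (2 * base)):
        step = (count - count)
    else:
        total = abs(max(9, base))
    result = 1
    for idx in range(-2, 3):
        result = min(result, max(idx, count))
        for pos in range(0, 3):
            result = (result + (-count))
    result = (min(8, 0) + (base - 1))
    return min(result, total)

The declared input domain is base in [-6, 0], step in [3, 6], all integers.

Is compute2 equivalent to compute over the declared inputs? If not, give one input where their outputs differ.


The one real change (`(((step * total) - max(total, base)) <= (2 * base))` became `(((step * total) - max(total, base)) < (2 * base))`) has no effect anywhere in the declared ranges.
As a probe, take base=-5, step=5: compute runs total := 2 | count := -23 | (((-count) * (base - 0)) < min(step, -3)): true | base := 115 | (((step * total) - max(total, base)) <= (2 * base)): true | step := 0 | result := 1 | iter idx=-2: | result := -2 | iter pos=0: | result := 21 | iter pos=1: | result := 44 | iter pos=2: | result := 67 | iter idx=-1: | result := -1 | iter pos=0: | result := 22 | iter pos=1: | result := 45 | iter pos=2: | result := 68 | iter idx=0: | result := 0 | iter pos=0: | result := 23 | iter pos=1: | result := 46 | iter pos=2: | result := 69 | iter idx=1: | result := 1 | iter pos=0: | result := 24 | iter pos=1: | result := 47 | iter pos=2: | result := 70 | iter idx=2: | result := 2 | iter pos=0: | result := 25 | iter pos=1: | result := 48 | iter pos=2: | result := 71 | result := 114 | result 2; compute2 runs total := 2 | count := -23 | (not (((-count) * (base - 0)) >= min(step, -3))): true | base := 115 | (((step * total) - max(total, base)) < (2 * base)): true | step := 0 | result := 1 | iter idx=-2: | result := -2 | iter pos=0: | result := 21 | iter pos=1: | result := 44 | iter pos=2: | result := 67 | iter idx=-1: | result := -1 | iter pos=0: | result := 22 | iter pos=1: | result := 45 | iter pos=2: | result := 68 | iter idx=0: | result := 0 | iter pos=0: | result := 23 | iter pos=1: | result := 46 | iter pos=2: | result := 69 | iter idx=1: | result := 1 | iter pos=0: | result := 24 | iter pos=1: | result := 47 | iter pos=2: | result := 70 | iter idx=2: | result := 2 | iter pos=0: | result := 25 | iter pos=1: | result := 48 | iter pos=2: | result := 71 | result := 114 | result 2; both end at 2.
Checked all 28 inputs in the declared domain: the outputs agree on every one.
verdict: equivalent


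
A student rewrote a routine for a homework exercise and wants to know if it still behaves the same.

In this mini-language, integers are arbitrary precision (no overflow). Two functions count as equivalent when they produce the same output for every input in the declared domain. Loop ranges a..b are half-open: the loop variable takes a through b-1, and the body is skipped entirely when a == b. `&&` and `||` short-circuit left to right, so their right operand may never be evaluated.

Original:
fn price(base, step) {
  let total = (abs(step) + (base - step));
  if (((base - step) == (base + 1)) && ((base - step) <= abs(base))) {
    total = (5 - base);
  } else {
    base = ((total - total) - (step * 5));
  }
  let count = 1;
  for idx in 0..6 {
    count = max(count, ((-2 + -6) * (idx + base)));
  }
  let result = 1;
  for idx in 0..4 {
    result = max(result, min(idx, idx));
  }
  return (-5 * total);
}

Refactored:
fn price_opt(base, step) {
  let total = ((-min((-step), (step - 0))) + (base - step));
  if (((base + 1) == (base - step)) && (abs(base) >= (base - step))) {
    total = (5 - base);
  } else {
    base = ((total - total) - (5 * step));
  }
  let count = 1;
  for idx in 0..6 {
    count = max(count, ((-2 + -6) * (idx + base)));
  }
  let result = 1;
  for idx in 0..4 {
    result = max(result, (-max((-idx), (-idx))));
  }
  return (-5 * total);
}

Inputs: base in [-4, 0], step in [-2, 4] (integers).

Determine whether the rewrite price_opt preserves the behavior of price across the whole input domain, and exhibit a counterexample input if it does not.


Behavior is preserved: although arithmetic usage differs; comparison usage differs; constant usage differs; min/max/abs usage differs, the outputs never diverge.
Spot check at base=-3, step=3 — price: total becomes -3; next (((base - step) == (base + 1)) && ((base - step) <= abs(base))) evaluates to false; next base becomes -15; next count becomes 1; next at idx=0:; next count becomes 120; next at idx=1:; next count becomes 120; next at idx=2:; next count becomes 120; next at idx=3:; next count becomes 120; next at idx=4:; next count becomes 120; next at idx=5:; next count becomes 120; next result becomes 1; next at idx=0:; next result becomes 1; next at idx=1:; next result becomes 1; next at idx=2:; next result becomes 2; next at idx=3:; next result becomes 3; next final value 15. price_opt: total becomes -3; next (((base + 1) == (base - step)) && (abs(base) >= (base - step))) evaluates to false; next base becomes -15; next count becomes 1; next at idx=0:; next count becomes 120; next at idx=1:; next count becomes 120; next at idx=2:; next count becomes 120; next at idx=3:; next count becomes 120; next at idx=4:; next count becomes 120; next at idx=5:; next count becomes 120; next result becomes 1; next at idx=0:; next result becomes 1; next at idx=1:; next result becomes 1; next at idx=2:; next result becomes 2; next at idx=3:; next result becomes 3; next final value 15. Both give 15.
An exhaustive pass over the 35 declared inputs shows identical outputs.
verdict: equivalent


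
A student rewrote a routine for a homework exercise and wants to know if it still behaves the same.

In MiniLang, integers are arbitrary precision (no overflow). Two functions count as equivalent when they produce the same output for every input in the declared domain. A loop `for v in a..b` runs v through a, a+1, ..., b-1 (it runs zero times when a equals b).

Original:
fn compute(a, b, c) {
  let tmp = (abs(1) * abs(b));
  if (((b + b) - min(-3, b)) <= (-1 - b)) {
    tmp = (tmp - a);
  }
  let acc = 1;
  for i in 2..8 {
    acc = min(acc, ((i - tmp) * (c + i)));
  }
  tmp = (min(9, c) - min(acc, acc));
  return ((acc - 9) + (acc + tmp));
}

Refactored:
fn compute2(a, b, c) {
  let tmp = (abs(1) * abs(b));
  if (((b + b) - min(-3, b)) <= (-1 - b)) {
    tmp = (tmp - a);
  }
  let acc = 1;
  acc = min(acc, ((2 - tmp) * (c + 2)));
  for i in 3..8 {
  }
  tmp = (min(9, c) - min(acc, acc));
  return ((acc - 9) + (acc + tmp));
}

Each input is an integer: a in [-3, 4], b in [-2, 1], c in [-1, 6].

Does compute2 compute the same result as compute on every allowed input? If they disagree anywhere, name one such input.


There is a counterexample at a=-3, b=-2, c=-1: -14 on one side, -13 on the other.
compute: tmp becomes 2; next (((b + b) - min(-3, b)) <= (-1 - b)) evaluates to true; next tmp becomes 5; next acc becomes 1; next at i=2:; next acc becomes -3; next at i=3:; next acc becomes -4; next at i=4:; next acc becomes -4; next at i=5:; next acc becomes -4; next at i=6:; next acc becomes -4; next at i=7:; next acc becomes -4; next tmp becomes 3; next final value -14
compute2: tmp becomes 2; next (((b + b) - min(-3, b)) <= (-1 - b)) evaluates to true; next tmp becomes 5; next acc becomes 1; next acc becomes -3; next at i=3:; next at i=4:; next at i=5:; next at i=6:; next at i=7:; next tmp becomes 2; next final value -13
verdict: not equivalent; witness: a=-3, b=-2, c=-1


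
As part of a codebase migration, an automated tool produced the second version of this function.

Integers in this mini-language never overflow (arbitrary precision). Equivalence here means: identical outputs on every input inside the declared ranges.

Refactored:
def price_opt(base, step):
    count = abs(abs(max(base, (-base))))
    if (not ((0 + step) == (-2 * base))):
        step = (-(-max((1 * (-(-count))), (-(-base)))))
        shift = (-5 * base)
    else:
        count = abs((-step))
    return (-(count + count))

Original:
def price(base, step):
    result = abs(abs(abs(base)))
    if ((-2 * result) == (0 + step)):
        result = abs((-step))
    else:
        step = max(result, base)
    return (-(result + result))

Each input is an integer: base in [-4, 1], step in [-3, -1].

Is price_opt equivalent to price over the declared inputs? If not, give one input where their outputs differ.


base=-1, step=-2 yields -4 from price but -2 from price_opt.
verdict: not equivalent; witness: base=-1, step=-2


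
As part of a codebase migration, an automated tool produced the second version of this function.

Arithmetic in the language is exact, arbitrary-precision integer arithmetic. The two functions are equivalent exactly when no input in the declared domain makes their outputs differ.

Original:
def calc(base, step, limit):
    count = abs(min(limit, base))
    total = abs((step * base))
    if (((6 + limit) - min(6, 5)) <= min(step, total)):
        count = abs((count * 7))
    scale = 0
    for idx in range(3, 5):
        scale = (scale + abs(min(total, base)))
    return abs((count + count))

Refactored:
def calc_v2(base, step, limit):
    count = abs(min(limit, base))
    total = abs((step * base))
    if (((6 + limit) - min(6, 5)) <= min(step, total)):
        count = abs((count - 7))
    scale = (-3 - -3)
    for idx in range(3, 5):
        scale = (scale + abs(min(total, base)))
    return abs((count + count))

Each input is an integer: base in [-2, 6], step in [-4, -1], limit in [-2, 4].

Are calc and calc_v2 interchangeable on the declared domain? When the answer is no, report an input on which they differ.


base=-2, step=-1, limit=-2 yields 28 from calc but 10 from calc_v2.
verdict: not equivalent; witness: base=-2, step=-1, limit=-2


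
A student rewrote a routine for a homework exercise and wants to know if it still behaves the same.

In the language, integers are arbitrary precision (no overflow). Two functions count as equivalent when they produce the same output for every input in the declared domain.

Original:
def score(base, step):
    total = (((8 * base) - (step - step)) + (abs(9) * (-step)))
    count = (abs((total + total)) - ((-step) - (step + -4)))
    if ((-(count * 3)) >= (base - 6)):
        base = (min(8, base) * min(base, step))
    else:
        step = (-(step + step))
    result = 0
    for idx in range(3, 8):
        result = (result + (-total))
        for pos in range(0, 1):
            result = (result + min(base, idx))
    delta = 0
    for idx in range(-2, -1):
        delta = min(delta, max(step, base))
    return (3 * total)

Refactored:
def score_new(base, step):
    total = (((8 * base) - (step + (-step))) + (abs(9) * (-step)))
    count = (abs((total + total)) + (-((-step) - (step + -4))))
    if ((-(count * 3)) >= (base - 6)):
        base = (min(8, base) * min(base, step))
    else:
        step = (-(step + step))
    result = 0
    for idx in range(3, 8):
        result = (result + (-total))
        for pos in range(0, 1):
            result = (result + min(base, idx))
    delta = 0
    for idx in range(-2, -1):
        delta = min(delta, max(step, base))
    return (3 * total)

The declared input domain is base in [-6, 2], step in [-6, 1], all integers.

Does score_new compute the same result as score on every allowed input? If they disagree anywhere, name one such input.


Differences: arithmetic usage differs — yet all 72 inputs agree.
verdict: equivalent


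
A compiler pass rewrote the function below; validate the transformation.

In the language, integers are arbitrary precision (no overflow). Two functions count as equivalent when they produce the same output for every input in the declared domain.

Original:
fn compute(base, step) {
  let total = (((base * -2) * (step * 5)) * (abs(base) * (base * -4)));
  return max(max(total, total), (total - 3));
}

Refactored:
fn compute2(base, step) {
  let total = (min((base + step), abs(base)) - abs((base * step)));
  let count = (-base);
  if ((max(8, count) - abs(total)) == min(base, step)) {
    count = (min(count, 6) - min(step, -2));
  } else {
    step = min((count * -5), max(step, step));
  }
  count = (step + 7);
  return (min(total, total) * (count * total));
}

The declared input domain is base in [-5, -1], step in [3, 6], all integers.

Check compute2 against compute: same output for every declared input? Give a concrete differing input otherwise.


The rewrite breaks on base=-5, step=3, where the results are 15000 and -5202.
compute: total becomes 15000; next final value 15000
compute2: total becomes -17; next count becomes 5; next ((max(8, count) - abs(total)) == min(base, step)) evaluates to false; next step becomes -25; next count becomes -18; next final value -5202
verdict: not equivalent; witness: base=-5, step=3


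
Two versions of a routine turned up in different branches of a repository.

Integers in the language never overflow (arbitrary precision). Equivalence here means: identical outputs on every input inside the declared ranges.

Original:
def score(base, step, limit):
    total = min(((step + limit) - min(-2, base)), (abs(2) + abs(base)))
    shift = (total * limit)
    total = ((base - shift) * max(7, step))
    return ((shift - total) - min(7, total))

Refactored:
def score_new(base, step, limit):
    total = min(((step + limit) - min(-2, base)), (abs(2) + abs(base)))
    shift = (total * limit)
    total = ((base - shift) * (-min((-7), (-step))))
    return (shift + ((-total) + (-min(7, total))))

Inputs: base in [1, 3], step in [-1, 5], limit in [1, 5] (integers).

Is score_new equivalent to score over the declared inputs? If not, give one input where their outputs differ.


Equivalent — the differences include min/max/abs usage differs; also arithmetic usage differs, yet no declared input distinguishes the two.
One worked example (base=1, step=0, limit=5) — score: total := 3 | shift := 15 | total := -98 | result 211; score_new: total := 3 | shift := 15 | total := -98 | result 211; agreement on 211.
Every one of the 105 inputs gives matching results.
verdict: equivalent


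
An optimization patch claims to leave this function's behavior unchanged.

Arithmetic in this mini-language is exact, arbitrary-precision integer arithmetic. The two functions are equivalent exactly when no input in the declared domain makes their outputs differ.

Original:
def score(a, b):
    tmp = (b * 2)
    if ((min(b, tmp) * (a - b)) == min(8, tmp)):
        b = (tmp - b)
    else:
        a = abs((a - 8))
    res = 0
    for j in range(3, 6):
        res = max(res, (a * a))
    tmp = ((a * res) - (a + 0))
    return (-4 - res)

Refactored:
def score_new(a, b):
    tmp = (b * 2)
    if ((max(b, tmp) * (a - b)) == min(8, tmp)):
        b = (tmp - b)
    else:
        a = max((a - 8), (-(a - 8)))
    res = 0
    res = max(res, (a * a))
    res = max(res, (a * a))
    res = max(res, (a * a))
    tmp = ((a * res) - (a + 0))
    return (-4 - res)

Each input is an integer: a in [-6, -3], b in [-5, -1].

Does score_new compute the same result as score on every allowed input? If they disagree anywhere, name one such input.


The rewrite breaks on a=-4, b=-5, where the results are -20 and -148.
score: tmp = -10; ((min(b, tmp) * (a - b)) == min(8, tmp)) -> true; b = -5; res = 0; [j=3]; res = 16; [j=4]; res = 16; [j=5]; res = 16; tmp = -60; return -20
score_new: tmp = -10; ((max(b, tmp) * (a - b)) == min(8, tmp)) -> false; a = 12; res = 0; res = 144; res = 144; res = 144; tmp = 1716; return -148
verdict: not equivalent; witness: a=-4, b=-5


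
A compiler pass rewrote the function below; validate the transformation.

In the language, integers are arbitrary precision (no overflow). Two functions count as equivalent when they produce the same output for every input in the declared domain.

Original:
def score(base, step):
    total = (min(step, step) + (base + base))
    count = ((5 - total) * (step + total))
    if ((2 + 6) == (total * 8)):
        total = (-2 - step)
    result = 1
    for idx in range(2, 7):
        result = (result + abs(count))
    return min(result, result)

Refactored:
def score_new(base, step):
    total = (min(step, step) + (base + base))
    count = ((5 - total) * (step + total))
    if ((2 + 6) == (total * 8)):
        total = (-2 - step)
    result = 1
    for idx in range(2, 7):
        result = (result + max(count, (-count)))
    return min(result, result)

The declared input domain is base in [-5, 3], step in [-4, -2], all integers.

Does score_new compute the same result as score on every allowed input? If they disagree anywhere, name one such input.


The two are interchangeable: min/max/abs usage differs, and every declared input agrees.
Spot check at base=0, step=-3 — score: total := -3 | count := -48 | ((2 + 6) == (total * 8)): false | result := 1 | iter idx=2: | result := 49 | iter idx=3: | result := 97 | iter idx=4: | result := 145 | iter idx=5: | result := 193 | iter idx=6: | result := 241 | result 241. score_new: total := -3 | count := -48 | ((2 + 6) == (total * 8)): false | result := 1 | iter idx=2: | result := 49 | iter idx=3: | result := 97 | iter idx=4: | result := 145 | iter idx=5: | result := 193 | iter idx=6: | result := 241 | result 241. Both give 241.
Across all 27 domain points the two functions coincide.
verdict: equivalent


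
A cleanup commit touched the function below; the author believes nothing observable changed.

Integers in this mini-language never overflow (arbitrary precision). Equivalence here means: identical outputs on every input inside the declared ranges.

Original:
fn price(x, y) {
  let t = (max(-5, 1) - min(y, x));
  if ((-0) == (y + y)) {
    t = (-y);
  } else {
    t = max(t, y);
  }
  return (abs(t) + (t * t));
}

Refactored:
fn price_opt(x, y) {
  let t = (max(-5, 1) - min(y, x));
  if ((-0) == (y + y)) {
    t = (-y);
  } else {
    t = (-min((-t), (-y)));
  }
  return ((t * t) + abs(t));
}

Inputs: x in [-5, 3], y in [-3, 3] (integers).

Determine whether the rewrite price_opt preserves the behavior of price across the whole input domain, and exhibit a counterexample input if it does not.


Equivalent — the differences include min/max/abs usage differs, yet no declared input distinguishes the two.
One worked example (x=-4, y=1) — price: t := 5 | ((-0) == (y + y)): false | t := 5 | result 30; price_opt: t := 5 | ((-0) == (y + y)): false | t := 5 | result 30; agreement on 30.
Across all 63 domain points the two functions coincide.
verdict: equivalent


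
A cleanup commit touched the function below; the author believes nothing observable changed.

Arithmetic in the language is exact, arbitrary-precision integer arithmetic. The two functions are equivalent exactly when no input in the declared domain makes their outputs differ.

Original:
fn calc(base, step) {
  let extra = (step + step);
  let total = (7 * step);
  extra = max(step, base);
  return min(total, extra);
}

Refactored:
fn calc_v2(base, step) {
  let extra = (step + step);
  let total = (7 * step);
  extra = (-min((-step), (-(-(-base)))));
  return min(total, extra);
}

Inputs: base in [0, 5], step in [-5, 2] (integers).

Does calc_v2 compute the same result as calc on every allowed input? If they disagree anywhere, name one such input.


Behavior is preserved: although min/max/abs usage differs, the outputs never diverge.
Tracing base=2, step=-4: calc: extra = -8; total = -28; extra = 2; return -28 | calc_v2: extra = -8; total = -28; extra = 2; return -28 — matching result -28.
Checked all 48 inputs in the declared domain: the outputs agree on every one.
verdict: equivalent
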